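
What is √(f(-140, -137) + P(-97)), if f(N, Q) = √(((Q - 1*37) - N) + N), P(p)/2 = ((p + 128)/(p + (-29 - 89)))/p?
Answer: √(1293010 + 434931025*I*√174)/20855 ≈ 2.5685 + 2.5679*I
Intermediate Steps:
P(p) = 2*(128 + p)/(p*(-118 + p)) (P(p) = 2*(((p + 128)/(p + (-29 - 89)))/p) = 2*(((128 + p)/(p - 118))/p) = 2*(((128 + p)/(-118 + p))/p) = 2*((128 + p)/(p*(-118 + p))) = 2*(128 + p)/(p*(-118 + p)))
f(N, Q) = √(-37 + Q) (f(N, Q) = √(((Q - 37) - N) + N) = √(((-37 + Q) - N) + N) = √((-37 + Q - N) + N) = √(-37 + Q))
√(f(-140, -137) + P(-97)) = √(√(-37 - 137) + 2*(128 - 97)/(-97*(-118 - 97))) = √(√(-174) + 2*(-1/97)*31/(-215)) = √(I*√174 + 2*(-1/97)*(-1/215)*31) = √(I*√174 + 62/20855) = √(62/20855 + I*√174)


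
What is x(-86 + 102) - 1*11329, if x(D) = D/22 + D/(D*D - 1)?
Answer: -31775629/2805 ≈ -11328.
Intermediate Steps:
x(D) = D/22 + D/(-1 + D²) (x(D) = D*(1/22) + D/(D² - 1) = D/22 + D/(-1 + D²))
x(-86 + 102) - 1*11329 = (-86 + 102)*(21 + (-86 + 102)²)/(22*(-1 + (-86 + 102)²)) - 1*11329 = (1/22)*16*(21 + 16²)/(-1 + 16²) - 11329 = (1/22)*16*(21 + 256)/(-1 + 256) - 11329 = (1/22)*16*277/255 - 11329 = (1/22)*16*(1/255)*277 - 11329 = 2216/2805 - 11329 = -31775629/2805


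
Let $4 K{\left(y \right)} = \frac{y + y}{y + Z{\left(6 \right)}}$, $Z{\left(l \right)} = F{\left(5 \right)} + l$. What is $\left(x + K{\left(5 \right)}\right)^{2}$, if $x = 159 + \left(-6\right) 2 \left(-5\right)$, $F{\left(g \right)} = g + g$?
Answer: $\frac{84695209}{1764} \approx 48013.0$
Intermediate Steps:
$F{\left(g \right)} = 2 g$
$Z{\left(l \right)} = 10 + l$ ($Z{\left(l \right)} = 2 \cdot 5 + l = 10 + l$)
$K{\left(y \right)} = \frac{y}{2 \left(16 + y\right)}$ ($K{\left(y \right)} = \frac{\left(y + y\right) \frac{1}{y + \left(10 + 6\right)}}{4} = \frac{2 y \frac{1}{y + 16}}{4} = \frac{2 y \frac{1}{16 + y}}{4} = \frac{y}{2 \left(16 + y\right)}$)
$x = 219$ ($x = 159 - -60 = 159 + 60 = 219$)
$\left(x + K{\left(5 \right)}\right)^{2} = \left(219 + \frac{1}{2} \cdot 5 \frac{1}{16 + 5}\right)^{2} = \left(219 + \frac{1}{2} \cdot 5 \cdot \frac{1}{21}\right)^{2} = \left(219 + \frac{5}{42}\right)^{2} = \left(\frac{9203}{42}\right)^{2} = \frac{84695209}{1764}$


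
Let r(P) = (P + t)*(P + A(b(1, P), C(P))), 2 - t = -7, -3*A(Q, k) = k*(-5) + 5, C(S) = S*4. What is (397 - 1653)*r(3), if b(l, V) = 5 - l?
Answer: -321536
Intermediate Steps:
C(S) = 4*S
A(Q, k) = -5/3 + 5*k/3 (A(Q, k) = -(k*(-5) + 5)/3 = -(-5*k + 5)/3 = -(5 - 5*k)/3 = -5/3 + 5*k/3)
t = 9 (t = 2 - 1*(-7) = 2 + 7 = 9)
r(P) = (9 + P)*(-5/3 + 23*P/3) (r(P) = (P + 9)*(P + (-5/3 + 5*(4*P)/3)) = (9 + P)*(P + (-5/3 + 20*P/3)) = (9 + P)*(-5/3 + 23*P/3))
(397 - 1653)*r(3) = (397 - 1653)*(-15 + (23/3)*3² + (202/3)*3) = -1256*(-15 + (23/3)*9 + 202) = -1256*(-15 + 69 + 202) = -1256*256 = -321536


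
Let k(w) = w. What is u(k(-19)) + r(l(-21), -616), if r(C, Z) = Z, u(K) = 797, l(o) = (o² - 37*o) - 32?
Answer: 181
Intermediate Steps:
l(o) = -32 + o² - 37*o
u(k(-19)) + r(l(-21), -616) = 797 - 616 = 181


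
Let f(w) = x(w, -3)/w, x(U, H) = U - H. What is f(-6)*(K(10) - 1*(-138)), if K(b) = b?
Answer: 74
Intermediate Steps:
f(w) = (3 + w)/w (f(w) = (w - 1*(-3))/w = (w + 3)/w = (3 + w)/w)
f(-6)*(K(10) - 1*(-138)) = ((3 - 6)/(-6))*(10 - 1*(-138)) = (-⅙*(-3))*(10 + 138) = (½)*148 = 74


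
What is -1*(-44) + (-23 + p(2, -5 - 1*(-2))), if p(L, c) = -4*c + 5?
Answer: 38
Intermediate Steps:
p(L, c) = 5 - 4*c
-1*(-44) + (-23 + p(2, -5 - 1*(-2))) = -1*(-44) + (-23 + (5 - 4*(-5 - 1*(-2)))) = 44 + (-23 + (5 - 4*(-5 + 2))) = 44 + (-23 + (5 - 4*(-3))) = 44 + (-23 + (5 + 12)) = 44 + (-23 + 17) = 44 - 6 = 38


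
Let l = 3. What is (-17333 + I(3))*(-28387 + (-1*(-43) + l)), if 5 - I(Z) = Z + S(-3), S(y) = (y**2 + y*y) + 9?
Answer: 491943078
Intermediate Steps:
S(y) = 9 + 2*y**2 (S(y) = (y**2 + y**2) + 9 = 2*y**2 + 9 = 9 + 2*y**2)
I(Z) = -22 - Z (I(Z) = 5 - (Z + (9 + 2*(-3)**2)) = 5 - (Z + (9 + 2*9)) = 5 - (Z + (9 + 18)) = 5 - (Z + 27) = 5 - (27 + Z) = 5 + (-27 - Z) = -22 - Z)
(-17333 + I(3))*(-28387 + (-1*(-43) + l)) = (-17333 + (-22 - 1*3))*(-28387 + (-1*(-43) + 3)) = (-17333 + (-22 - 3))*(-28387 + (43 + 3)) = (-17333 - 25)*(-28387 + 46) = -17358*(-28341) = 491943078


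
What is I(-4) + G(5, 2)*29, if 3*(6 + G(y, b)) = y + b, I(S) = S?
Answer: -331/3 ≈ -110.33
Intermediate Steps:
G(y, b) = -6 + b/3 + y/3 (G(y, b) = -6 + (y + b)/3 = -6 + (b + y)/3 = -6 + (b/3 + y/3) = -6 + b/3 + y/3)
I(-4) + G(5, 2)*29 = -4 + (-6 + (⅓)*2 + (⅓)*5)*29 = -4 + (-6 + ⅔ + 5/3)*29 = -4 - 11/3*29 = -4 - 319/3 = -331/3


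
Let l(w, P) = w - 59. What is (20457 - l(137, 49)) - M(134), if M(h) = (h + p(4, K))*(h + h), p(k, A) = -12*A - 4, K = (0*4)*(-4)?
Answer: -14461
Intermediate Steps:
K = 0 (K = 0*(-4) = 0)
l(w, P) = -59 + w
p(k, A) = -4 - 12*A
M(h) = 2*h*(-4 + h) (M(h) = (h + (-4 - 12*0))*(h + h) = (h + (-4 + 0))*(2*h) = (h - 4)*(2*h) = (-4 + h)*(2*h) = 2*h*(-4 + h))
(20457 - l(137, 49)) - M(134) = (20457 - (-59 + 137)) - 2*134*(-4 + 134) = (20457 - 1*78) - 2*134*130 = (20457 - 78) - 1*34840 = 20379 - 34840 = -14461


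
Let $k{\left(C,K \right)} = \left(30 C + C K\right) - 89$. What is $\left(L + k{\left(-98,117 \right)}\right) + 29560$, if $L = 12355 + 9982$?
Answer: $37402$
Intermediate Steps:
$L = 22337$
$k{\left(C,K \right)} = -89 + 30 C + C K$
$\left(L + k{\left(-98,117 \right)}\right) + 29560 = \left(22337 - 14495\right) + 29560 = 7842 + 29560 = 37402$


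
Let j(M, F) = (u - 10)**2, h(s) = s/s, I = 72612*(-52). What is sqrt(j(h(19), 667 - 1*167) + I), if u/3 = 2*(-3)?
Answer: 8*I*sqrt(58985) ≈ 1942.9*I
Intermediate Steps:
I = -3775824
u = -18 (u = 3*(2*(-3)) = 3*(-6) = -18)
h(s) = 1
j(M, F) = 784 (j(M, F) = (-18 - 10)**2 = (-28)**2 = 784)
sqrt(j(h(19), 667 - 1*167) + I) = sqrt(784 - 3775824) = sqrt(-3775040) = 8*I*sqrt(58985)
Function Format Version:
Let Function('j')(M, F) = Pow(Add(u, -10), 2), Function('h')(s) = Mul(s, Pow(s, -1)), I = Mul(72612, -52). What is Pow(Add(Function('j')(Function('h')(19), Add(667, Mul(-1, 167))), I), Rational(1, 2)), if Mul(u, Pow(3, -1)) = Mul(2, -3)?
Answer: Mul(8, I, Pow(58985, Rational(1, 2))) ≈ Mul(1942.9, I)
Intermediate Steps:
I = -3775824
u = -18 (u = Mul(3, Mul(2, -3)) = Mul(3, -6) = -18)
Function('h')(s) = 1
Function('j')(M, F) = 784 (Function('j')(M, F) = Pow(Add(-18, -10), 2) = Pow(-28, 2) = 784)
Pow(Add(Function('j')(Function('h')(19), Add(667, Mul(-1, 167))), I), Rational(1, 2)) = Pow(Add(784, -3775824), Rational(1, 2)) = Pow(-3775040, Rational(1, 2)) = Mul(8, I, Pow(58985, Rational(1, 2)))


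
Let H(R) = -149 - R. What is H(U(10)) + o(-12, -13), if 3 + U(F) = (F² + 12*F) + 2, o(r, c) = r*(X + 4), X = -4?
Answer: -368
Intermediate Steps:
o(r, c) = 0 (o(r, c) = r*(-4 + 4) = r*0 = 0)
U(F) = -1 + F² + 12*F (U(F) = -3 + ((F² + 12*F) + 2) = -3 + (2 + F² + 12*F) = -1 + F² + 12*F)
H(U(10)) + o(-12, -13) = (-149 - (-1 + 10² + 12*10)) + 0 = (-149 - (-1 + 100 + 120)) + 0 = (-149 - 1*219) + 0 = (-149 - 219) + 0 = -368 + 0 = -368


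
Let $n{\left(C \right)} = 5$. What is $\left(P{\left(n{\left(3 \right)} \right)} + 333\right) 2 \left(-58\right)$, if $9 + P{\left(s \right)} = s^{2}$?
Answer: $-40484$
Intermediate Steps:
$P{\left(s \right)} = -9 + s^{2}$
$\left(P{\left(n{\left(3 \right)} \right)} + 333\right) 2 \left(-58\right) = \left(\left(-9 + 5^{2}\right) + 333\right) 2 \left(-58\right) = \left(\left(-9 + 25\right) + 333\right) \left(-116\right) = \left(16 + 333\right) \left(-116\right) = 349 \left(-116\right) = -40484$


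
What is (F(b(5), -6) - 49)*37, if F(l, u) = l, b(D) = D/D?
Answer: -1776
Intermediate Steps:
b(D) = 1
(F(b(5), -6) - 49)*37 = (1 - 49)*37 = -48*37 = -1776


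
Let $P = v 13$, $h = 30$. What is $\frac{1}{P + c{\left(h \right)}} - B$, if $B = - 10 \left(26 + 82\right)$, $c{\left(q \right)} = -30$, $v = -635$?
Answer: $\frac{8947799}{8285} \approx 1080.0$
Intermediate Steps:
$P = -8255$ ($P = \left(-635\right) 13 = -8255$)
$B = -1080$ ($B = \left(-10\right) 108 = -1080$)
$\frac{1}{P + c{\left(h \right)}} - B = \frac{1}{-8255 - 30} - -1080 = \frac{1}{-8285} + 1080 = - \frac{1}{8285} + 1080 = \frac{8947799}{8285}$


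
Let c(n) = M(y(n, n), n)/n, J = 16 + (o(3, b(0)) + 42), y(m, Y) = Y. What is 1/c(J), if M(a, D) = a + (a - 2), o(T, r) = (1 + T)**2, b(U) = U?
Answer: 37/73 ≈ 0.50685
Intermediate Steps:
M(a, D) = -2 + 2*a (M(a, D) = a + (-2 + a) = -2 + 2*a)
J = 74 (J = 16 + ((1 + 3)**2 + 42) = 16 + (4**2 + 42) = 16 + (16 + 42) = 16 + 58 = 74)
c(n) = (-2 + 2*n)/n
1/c(J) = 1/(2 - 2/74) = 1/(2 - 2*1/74) = 1/(2 - 1/37) = 1/(73/37) = 37/73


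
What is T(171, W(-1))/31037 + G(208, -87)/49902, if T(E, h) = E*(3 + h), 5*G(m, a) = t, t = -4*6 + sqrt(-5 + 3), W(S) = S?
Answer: 14097922/1290673645 + I*sqrt(2)/249510 ≈ 0.010923 + 5.668e-6*I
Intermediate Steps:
t = -24 + I*sqrt(2) (t = -24 + sqrt(-2) = -24 + I*sqrt(2) ≈ -24.0 + 1.4142*I)
G(m, a) = -24/5 + I*sqrt(2)/5 (G(m, a) = (-24 + I*sqrt(2))/5 = -24/5 + I*sqrt(2)/5)
T(171, W(-1))/31037 + G(208, -87)/49902 = (171*(3 - 1))/31037 + (-24/5 + I*sqrt(2)/5)/49902 = (171*2)*(1/31037) + (-24/5 + I*sqrt(2)/5)*(1/49902) = 342*(1/31037) + (-4/41585 + I*sqrt(2)/249510) = 342/31037 + (-4/41585 + I*sqrt(2)/249510) = 14097922/1290673645 + I*sqrt(2)/249510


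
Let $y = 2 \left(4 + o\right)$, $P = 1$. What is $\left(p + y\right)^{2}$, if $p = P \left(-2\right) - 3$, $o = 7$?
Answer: $289$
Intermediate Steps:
$p = -5$ ($p = 1 \left(-2\right) - 3 = -2 - 3 = -5$)
$y = 22$ ($y = 2 \left(4 + 7\right) = 2 \cdot 11 = 22$)
$\left(p + y\right)^{2} = \left(-5 + 22\right)^{2} = 17^{2} = 289$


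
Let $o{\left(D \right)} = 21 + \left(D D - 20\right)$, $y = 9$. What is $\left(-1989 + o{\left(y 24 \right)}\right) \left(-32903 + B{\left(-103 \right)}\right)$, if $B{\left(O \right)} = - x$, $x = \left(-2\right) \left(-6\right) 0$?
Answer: $-1469711204$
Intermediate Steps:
$x = 0$ ($x = 12 \cdot 0 = 0$)
$o{\left(D \right)} = 1 + D^{2}$ ($o{\left(D \right)} = 21 + \left(D^{2} - 20\right) = 21 + \left(-20 + D^{2}\right) = 1 + D^{2}$)
$B{\left(O \right)} = 0$ ($B{\left(O \right)} = \left(-1\right) 0 = 0$)
$\left(-1989 + o{\left(y 24 \right)}\right) \left(-32903 + B{\left(-103 \right)}\right) = \left(-1989 + \left(1 + \left(9 \cdot 24\right)^{2}\right)\right) \left(-32903 + 0\right) = \left(-1989 + \left(1 + 216^{2}\right)\right) \left(-32903\right) = \left(-1989 + \left(1 + 46656\right)\right) \left(-32903\right) = \left(-1989 + 46657\right) \left(-32903\right) = 44668 \left(-32903\right) = -1469711204$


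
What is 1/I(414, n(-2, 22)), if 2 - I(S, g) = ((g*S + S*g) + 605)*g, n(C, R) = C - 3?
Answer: -1/17673 ≈ -5.6583e-5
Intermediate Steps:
n(C, R) = -3 + C
I(S, g) = 2 - g*(605 + 2*S*g) (I(S, g) = 2 - ((g*S + S*g) + 605)*g = 2 - ((S*g + S*g) + 605)*g = 2 - (2*S*g + 605)*g = 2 - (605 + 2*S*g)*g = 2 - g*(605 + 2*S*g))
1/I(414, n(-2, 22)) = 1/(2 - 605*(-3 - 2) - 2*414*(-3 - 2)**2) = 1/(2 - 605*(-5) - 2*414*(-5)**2) = 1/(2 + 3025 - 2*414*25) = 1/(2 + 3025 - 20700) = 1/(-17673) = -1/17673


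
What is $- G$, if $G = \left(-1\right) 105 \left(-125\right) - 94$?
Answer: $-13031$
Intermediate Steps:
$G = 13031$ ($G = \left(-105\right) \left(-125\right) - 94 = 13125 - 94 = 13031$)
$- G = \left(-1\right) 13031 = -13031$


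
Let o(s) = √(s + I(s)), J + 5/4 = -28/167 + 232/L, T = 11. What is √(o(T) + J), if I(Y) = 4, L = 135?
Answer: √(67963155 + 225900900*√15)/15030 ≈ 2.0430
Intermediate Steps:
J = 27131/90180 (J = -5/4 + (-28/167 + 232/135) = -5/4 + 34964/22545 = 27131/90180 ≈ 0.30085)
o(s) = √(4 + s) (o(s) = √(s + 4) = √(4 + s))
√(o(T) + J) = √(√(4 + 11) + 27131/90180) = √(√15 + 27131/90180) = √(27131/90180 + √15)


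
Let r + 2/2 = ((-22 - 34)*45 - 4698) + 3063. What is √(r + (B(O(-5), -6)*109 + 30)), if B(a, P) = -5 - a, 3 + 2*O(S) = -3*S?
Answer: 5*I*√213 ≈ 72.973*I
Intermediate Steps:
O(S) = -3/2 - 3*S/2 (O(S) = -3/2 + (-3*S)/2 = -3/2 - 3*S/2)
r = -4156 (r = -1 + (((-22 - 34)*45 - 4698) + 3063) = -1 + ((-56*45 - 4698) + 3063) = -1 + ((-2520 - 4698) + 3063) = -1 + (-7218 + 3063) = -1 - 4155 = -4156)
√(r + (B(O(-5), -6)*109 + 30)) = √(-4156 + ((-5 - (-3/2 - 3/2*(-5)))*109 + 30)) = √(-4156 + ((-5 - (-3/2 + 15/2))*109 + 30)) = √(-4156 + ((-5 - 1*6)*109 + 30)) = √(-4156 + ((-5 - 6)*109 + 30)) = √(-4156 + (-11*109 + 30)) = √(-4156 + (-1199 + 30)) = √(-4156 - 1169) = √(-5325) = 5*I*√213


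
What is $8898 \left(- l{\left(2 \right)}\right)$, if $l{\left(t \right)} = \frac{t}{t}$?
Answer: $-8898$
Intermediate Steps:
$l{\left(t \right)} = 1$
$8898 \left(- l{\left(2 \right)}\right) = 8898 \left(\left(-1\right) 1\right) = 8898 \left(-1\right) = -8898$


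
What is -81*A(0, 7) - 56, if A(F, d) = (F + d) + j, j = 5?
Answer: -1028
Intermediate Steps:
A(F, d) = 5 + F + d (A(F, d) = (F + d) + 5 = 5 + F + d)
-81*A(0, 7) - 56 = -81*(5 + 0 + 7) - 56 = -81*12 - 56 = -972 - 56 = -1028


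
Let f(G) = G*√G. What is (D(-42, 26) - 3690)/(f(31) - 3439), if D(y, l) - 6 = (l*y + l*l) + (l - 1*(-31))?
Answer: 13903877/11796930 + 125333*√31/11796930 ≈ 1.2378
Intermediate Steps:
f(G) = G^(3/2)
D(y, l) = 37 + l + l² + l*y (D(y, l) = 6 + ((l*y + l*l) + (l - 1*(-31))) = 6 + ((l*y + l²) + (l + 31)) = 6 + ((l² + l*y) + (31 + l)) = 6 + (31 + l + l² + l*y) = 37 + l + l² + l*y)
(D(-42, 26) - 3690)/(f(31) - 3439) = ((37 + 26 + 26² + 26*(-42)) - 3690)/(31^(3/2) - 3439) = ((37 + 26 + 676 - 1092) - 3690)/(31*√31 - 3439) = (-353 - 3690)/(-3439 + 31*√31) = -4043/(-3439 + 31*√31)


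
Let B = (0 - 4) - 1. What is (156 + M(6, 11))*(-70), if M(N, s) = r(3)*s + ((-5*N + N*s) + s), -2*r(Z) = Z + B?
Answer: -14980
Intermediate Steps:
B = -5 (B = -4 - 1 = -5)
r(Z) = 5/2 - Z/2 (r(Z) = -(Z - 5)/2 = -(-5 + Z)/2 = 5/2 - Z/2)
M(N, s) = -5*N + 2*s + N*s (M(N, s) = (5/2 - ½*3)*s + ((-5*N + N*s) + s) = (5/2 - 3/2)*s + (s - 5*N + N*s) = 1*s + (s - 5*N + N*s) = s + (s - 5*N + N*s) = -5*N + 2*s + N*s)
(156 + M(6, 11))*(-70) = (156 + (-5*6 + 2*11 + 6*11))*(-70) = (156 + (-30 + 22 + 66))*(-70) = (156 + 58)*(-70) = 214*(-70) = -14980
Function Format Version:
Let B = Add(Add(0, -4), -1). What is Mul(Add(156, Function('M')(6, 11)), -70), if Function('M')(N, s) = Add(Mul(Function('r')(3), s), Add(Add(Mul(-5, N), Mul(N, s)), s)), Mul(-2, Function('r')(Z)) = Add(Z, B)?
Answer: -14980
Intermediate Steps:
B = -5 (B = Add(-4, -1) = -5)
Function('r')(Z) = Add(Rational(5, 2), Mul(Rational(-1, 2), Z)) (Function('r')(Z) = Mul(Rational(-1, 2), Add(Z, -5)) = Mul(Rational(-1, 2), Add(-5, Z)) = Add(Rational(5, 2), Mul(Rational(-1, 2), Z)))
Function('M')(N, s) = Add(Mul(-5, N), Mul(2, s), Mul(N, s)) (Function('M')(N, s) = Add(Mul(Add(Rational(5, 2), Mul(Rational(-1, 2), 3)), s), Add(Add(Mul(-5, N), Mul(N, s)), s)) = Add(Mul(Add(Rational(5, 2), Rational(-3, 2)), s), Add(s, Mul(-5, N), Mul(N, s))) = Add(Mul(1, s), Add(s, Mul(-5, N), Mul(N, s))) = Add(s, Add(s, Mul(-5, N), Mul(N, s))) = Add(Mul(-5, N), Mul(2, s), Mul(N, s)))
Mul(Add(156, Function('M')(6, 11)), -70) = Mul(Add(156, Add(Mul(-5, 6), Mul(2, 11), Mul(6, 11))), -70) = Mul(Add(156, Add(-30, 22, 66)), -70) = Mul(Add(156, 58), -70) = Mul(214, -70) = -14980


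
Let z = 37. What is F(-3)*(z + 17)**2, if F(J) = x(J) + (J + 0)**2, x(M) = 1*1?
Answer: 29160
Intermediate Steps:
x(M) = 1
F(J) = 1 + J**2 (F(J) = 1 + (J + 0)**2 = 1 + J**2)
F(-3)*(z + 17)**2 = (1 + (-3)**2)*(37 + 17)**2 = (1 + 9)*54**2 = 10*2916 = 29160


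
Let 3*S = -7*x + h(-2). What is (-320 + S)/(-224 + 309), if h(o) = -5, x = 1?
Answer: -324/85 ≈ -3.8118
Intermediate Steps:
S = -4 (S = (-7*1 - 5)/3 = (-7 - 5)/3 = (1/3)*(-12) = -4)
(-320 + S)/(-224 + 309) = (-320 - 4)/(-224 + 309) = -324/85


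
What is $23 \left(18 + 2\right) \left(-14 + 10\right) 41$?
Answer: $-75440$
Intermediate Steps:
$23 \left(18 + 2\right) \left(-14 + 10\right) 41 = 23 \cdot 20 \left(-4\right) 41 = 23 \left(-80\right) 41 = \left(-1840\right) 41 = -75440$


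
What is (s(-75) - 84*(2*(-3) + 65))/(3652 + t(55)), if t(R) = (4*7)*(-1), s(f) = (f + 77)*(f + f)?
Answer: -219/151 ≈ -1.4503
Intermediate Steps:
s(f) = 2*f*(77 + f) (s(f) = (77 + f)*(2*f) = 2*f*(77 + f))
t(R) = -28 (t(R) = 28*(-1) = -28)
(s(-75) - 84*(2*(-3) + 65))/(3652 + t(55)) = (2*(-75)*(77 - 75) - 84*(2*(-3) + 65))/(3652 - 28) = (2*(-75)*2 - 84*(-6 + 65))/3624 = (-300 - 84*59)*(1/3624) = (-300 - 4956)*(1/3624) = -5256*1/3624 = -219/151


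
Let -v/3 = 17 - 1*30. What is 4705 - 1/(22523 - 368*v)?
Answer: 38444554/8171 ≈ 4705.0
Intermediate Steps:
v = 39 (v = -3*(17 - 1*30) = -3*(17 - 30) = -3*(-13) = 39)
4705 - 1/(22523 - 368*v) = 4705 - 1/(22523 - 368*39) = 4705 - 1/(22523 - 14352) = 4705 - 1/8171 = 38444554/8171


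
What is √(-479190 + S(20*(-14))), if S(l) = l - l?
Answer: I*√479190 ≈ 692.24*I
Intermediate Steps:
S(l) = 0
√(-479190 + S(20*(-14))) = √(-479190 + 0) = √(-479190) = I*√479190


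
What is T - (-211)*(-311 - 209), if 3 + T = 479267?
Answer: 369544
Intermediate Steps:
T = 479264 (T = -3 + 479267 = 479264)
T - (-211)*(-311 - 209) = 479264 - (-211)*(-311 - 209) = 479264 - (-211)*(-520) = 479264 - 1*109720 = 479264 - 109720 = 369544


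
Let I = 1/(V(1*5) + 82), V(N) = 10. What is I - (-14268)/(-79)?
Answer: -1312577/7268 ≈ -180.60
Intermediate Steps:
I = 1/92 (I = 1/(10 + 82) = 1/92 ≈ 0.010870)
I - (-14268)/(-79) = 1/92 - (-14268)/(-79) = 1/92 - (-14268)*(-1)/79 = 1/92 - 116*123/79 = 1/92 - 14268/79 = -1312577/7268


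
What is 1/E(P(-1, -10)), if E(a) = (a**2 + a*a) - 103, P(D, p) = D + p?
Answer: 1/139 ≈ 0.0071942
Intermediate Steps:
E(a) = -103 + 2*a**2 (E(a) = (a**2 + a**2) - 103 = 2*a**2 - 103 = -103 + 2*a**2)
1/E(P(-1, -10)) = 1/(-103 + 2*(-1 - 10)**2) = 1/(-103 + 2*(-11)**2) = 1/(-103 + 2*121) = 1/(-103 + 242) = 1/139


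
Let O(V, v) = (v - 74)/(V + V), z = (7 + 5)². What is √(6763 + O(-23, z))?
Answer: √3576822/23 ≈ 82.228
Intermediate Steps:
z = 144 (z = 12² = 144)
O(V, v) = (-74 + v)/(2*V) (O(V, v) = (-74 + v)/((2*V)) = (-74 + v)*(1/(2*V)) = (-74 + v)/(2*V))
√(6763 + O(-23, z)) = √(6763 + (½)*(-74 + 144)/(-23)) = √(6763 + (½)*(-1/23)*70) = √(6763 - 35/23) = √(155514/23) = √3576822/23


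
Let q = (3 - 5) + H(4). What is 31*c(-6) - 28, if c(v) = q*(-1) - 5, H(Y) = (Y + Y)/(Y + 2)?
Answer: -487/3 ≈ -162.33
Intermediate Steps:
H(Y) = 2*Y/(2 + Y) (H(Y) = (2*Y)/(2 + Y) = 2*Y/(2 + Y))
q = -2/3 (q = (3 - 5) + 2*4/(2 + 4) = -2 + 2*4/6 = -2 + 2*4*(1/6) = -2 + 4/3 = -2/3 ≈ -0.66667)
c(v) = -13/3 (c(v) = -2/3*(-1) - 5 = 2/3 - 5 = -13/3)
31*c(-6) - 28 = 31*(-13/3) - 28 = -403/3 - 28 = -487/3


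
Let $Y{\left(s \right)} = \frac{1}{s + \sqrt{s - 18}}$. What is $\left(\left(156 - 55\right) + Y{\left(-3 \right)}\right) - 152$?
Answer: $- \frac{511}{10} - \frac{i \sqrt{21}}{30} \approx -51.1 - 0.15275 i$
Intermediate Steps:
$Y{\left(s \right)} = \frac{1}{s + \sqrt{-18 + s}}$
$\left(\left(156 - 55\right) + Y{\left(-3 \right)}\right) - 152 = \left(\left(156 - 55\right) + \frac{1}{-3 + \sqrt{-18 - 3}}\right) - 152 = \left(\left(156 - 55\right) + \frac{1}{-3 + \sqrt{-21}}\right) - 152 = \left(101 + \frac{1}{-3 + i \sqrt{21}}\right) - 152 = -51 + \frac{1}{-3 + i \sqrt{21}}$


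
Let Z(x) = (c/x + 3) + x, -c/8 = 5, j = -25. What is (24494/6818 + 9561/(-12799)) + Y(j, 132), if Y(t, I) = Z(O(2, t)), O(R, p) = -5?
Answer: 385946650/43631791 ≈ 8.8455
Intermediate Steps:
c = -40 (c = -8*5 = -40)
Z(x) = 3 + x - 40/x (Z(x) = (-40/x + 3) + x = (3 - 40/x) + x = 3 + x - 40/x)
Y(t, I) = 6 (Y(t, I) = 3 - 5 - 40/(-5) = 3 - 5 - 40*(-⅕) = 3 - 5 + 8 = 6)
(24494/6818 + 9561/(-12799)) + Y(j, 132) = (24494/6818 + 9561/(-12799)) + 6 = (24494*(1/6818) + 9561*(-1/12799)) + 6 = (12247/3409 - 9561/12799) + 6 = 124155904/43631791 + 6 = 385946650/43631791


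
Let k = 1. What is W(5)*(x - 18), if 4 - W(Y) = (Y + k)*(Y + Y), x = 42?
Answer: -1344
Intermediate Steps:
W(Y) = 4 - 2*Y*(1 + Y) (W(Y) = 4 - (Y + 1)*(Y + Y) = 4 - (1 + Y)*2*Y = 4 - 2*Y*(1 + Y))
W(5)*(x - 18) = (4 - 2*5 - 2*5**2)*(42 - 18) = (4 - 10 - 2*25)*24 = (4 - 10 - 50)*24 = -56*24 = -1344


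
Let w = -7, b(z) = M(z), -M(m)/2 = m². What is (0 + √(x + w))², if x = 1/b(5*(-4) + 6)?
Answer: -2745/392 ≈ -7.0025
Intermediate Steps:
M(m) = -2*m²
b(z) = -2*z²
x = -1/392 (x = 1/(-2*(5*(-4) + 6)²) = 1/(-2*(-20 + 6)²) = 1/(-2*(-14)²) = 1/(-2*196) = 1/(-392) = -1/392 ≈ -0.0025510)
(0 + √(x + w))² = (0 + √(-1/392 - 7))² = (0 + √(-2745/392))² = (0 + 3*I*√610/28)² = (3*I*√610/28)² = -2745/392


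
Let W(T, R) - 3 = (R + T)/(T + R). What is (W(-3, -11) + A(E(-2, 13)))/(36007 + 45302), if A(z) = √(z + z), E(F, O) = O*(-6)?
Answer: 4/81309 + 2*I*√39/81309 ≈ 4.9195e-5 + 0.00015361*I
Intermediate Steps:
E(F, O) = -6*O
A(z) = √2*√z (A(z) = √(2*z) = √2*√z)
W(T, R) = 4 (W(T, R) = 3 + (R + T)/(T + R) = 3 + (R + T)/(R + T) = 3 + 1 = 4)
(W(-3, -11) + A(E(-2, 13)))/(36007 + 45302) = (4 + √2*√(-6*13))/(36007 + 45302) = (4 + √2*√(-78))/81309 = (4 + √2*(I*√78))*(1/81309) = (4 + 2*I*√39)*(1/81309) = 4/81309 + 2*I*√39/81309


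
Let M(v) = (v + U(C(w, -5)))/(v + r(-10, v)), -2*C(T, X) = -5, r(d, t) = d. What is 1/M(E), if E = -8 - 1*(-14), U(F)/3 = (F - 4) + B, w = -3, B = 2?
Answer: -8/15 ≈ -0.53333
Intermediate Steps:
C(T, X) = 5/2 (C(T, X) = -½*(-5) = 5/2)
U(F) = -6 + 3*F (U(F) = 3*((F - 4) + 2) = 3*((-4 + F) + 2) = 3*(-2 + F) = -6 + 3*F)
E = 6 (E = -8 + 14 = 6)
M(v) = (3/2 + v)/(-10 + v) (M(v) = (v + (-6 + 3*(5/2)))/(v - 10) = (v + (-6 + 15/2))/(-10 + v) = (v + 3/2)/(-10 + v) = (3/2 + v)/(-10 + v))
1/M(E) = 1/((3/2 + 6)/(-10 + 6)) = 1/((15/2)/(-4)) = 1/(-¼*15/2) = 1/(-15/8) = -8/15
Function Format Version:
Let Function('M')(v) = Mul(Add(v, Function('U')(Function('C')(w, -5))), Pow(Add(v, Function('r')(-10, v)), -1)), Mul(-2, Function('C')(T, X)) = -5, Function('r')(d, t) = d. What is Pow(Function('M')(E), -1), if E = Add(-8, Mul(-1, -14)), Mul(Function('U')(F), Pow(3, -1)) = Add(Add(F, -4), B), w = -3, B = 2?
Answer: Rational(-8, 15) ≈ -0.53333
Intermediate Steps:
Function('C')(T, X) = Rational(5, 2) (Function('C')(T, X) = Mul(Rational(-1, 2), -5) = Rational(5, 2))
Function('U')(F) = Add(-6, Mul(3, F)) (Function('U')(F) = Mul(3, Add(Add(F, -4), 2)) = Mul(3, Add(Add(-4, F), 2)) = Mul(3, Add(-2, F)) = Add(-6, Mul(3, F)))
E = 6 (E = Add(-8, 14) = 6)
Function('M')(v) = Mul(Pow(Add(-10, v), -1), Add(Rational(3, 2), v)) (Function('M')(v) = Mul(Add(v, Add(-6, Mul(3, Rational(5, 2)))), Pow(Add(v, -10), -1)) = Mul(Add(v, Add(-6, Rational(15, 2))), Pow(Add(-10, v), -1)) = Mul(Add(v, Rational(3, 2)), Pow(Add(-10, v), -1)) = Mul(Add(Rational(3, 2), v), Pow(Add(-10, v), -1)) = Mul(Pow(Add(-10, v), -1), Add(Rational(3, 2), v)))
Pow(Function('M')(E), -1) = Pow(Mul(Pow(Add(-10, 6), -1), Add(Rational(3, 2), 6)), -1) = Pow(Mul(Pow(-4, -1), Rational(15, 2)), -1) = Pow(Mul(Rational(-1, 4), Rational(15, 2)), -1) = Pow(Rational(-15, 8), -1) = Rational(-8, 15)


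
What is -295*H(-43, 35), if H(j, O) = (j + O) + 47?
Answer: -11505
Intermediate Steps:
H(j, O) = 47 + O + j (H(j, O) = (O + j) + 47 = 47 + O + j)
-295*H(-43, 35) = -295*(47 + 35 - 43) = -295*39 = -11505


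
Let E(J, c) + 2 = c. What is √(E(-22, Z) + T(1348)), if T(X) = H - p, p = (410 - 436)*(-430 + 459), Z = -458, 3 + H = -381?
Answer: 3*I*√10 ≈ 9.4868*I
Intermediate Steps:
H = -384 (H = -3 - 381 = -384)
E(J, c) = -2 + c
p = -754 (p = -26*29 = -754)
T(X) = 370 (T(X) = -384 - 1*(-754) = -384 + 754 = 370)
√(E(-22, Z) + T(1348)) = √((-2 - 458) + 370) = √(-460 + 370) = √(-90) = 3*I*√10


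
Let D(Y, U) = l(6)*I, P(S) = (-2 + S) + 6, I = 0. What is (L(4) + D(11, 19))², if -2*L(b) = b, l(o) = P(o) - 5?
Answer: 4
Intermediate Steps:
P(S) = 4 + S
l(o) = -1 + o (l(o) = (4 + o) - 5 = -1 + o)
L(b) = -b/2
D(Y, U) = 0 (D(Y, U) = (-1 + 6)*0 = 5*0 = 0)
(L(4) + D(11, 19))² = (-½*4 + 0)² = (-2 + 0)² = (-2)² = 4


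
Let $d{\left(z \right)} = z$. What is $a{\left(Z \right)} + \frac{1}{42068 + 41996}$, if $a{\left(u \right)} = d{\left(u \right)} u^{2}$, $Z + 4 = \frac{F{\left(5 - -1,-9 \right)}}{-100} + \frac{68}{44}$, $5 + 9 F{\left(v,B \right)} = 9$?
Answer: $- \frac{18949840012681709}{1274487736500000} \approx -14.869$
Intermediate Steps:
$F{\left(v,B \right)} = \frac{4}{9}$ ($F{\left(v,B \right)} = - \frac{5}{9} + \frac{1}{9} \cdot 9 = - \frac{5}{9} + 1 = \frac{4}{9}$)
$Z = - \frac{6086}{2475}$ ($Z = -4 + \left(\frac{4}{9 \left(-100\right)} + \frac{68}{44}\right) = -4 + \left(\frac{4}{9} \left(- \frac{1}{100}\right) + 68 \cdot \frac{1}{44}\right) = -4 + \left(- \frac{1}{225} + \frac{17}{11}\right) = -4 + \frac{3814}{2475} = - \frac{6086}{2475} \approx -2.459$)
$a{\left(u \right)} = u^{3}$ ($a{\left(u \right)} = u u^{2} = u^{3}$)
$a{\left(Z \right)} + \frac{1}{42068 + 41996} = \left(- \frac{6086}{2475}\right)^{3} + \frac{1}{42068 + 41996} = - \frac{225421764056}{15160921875} + \frac{1}{84064} = - \frac{18949840012681709}{1274487736500000}$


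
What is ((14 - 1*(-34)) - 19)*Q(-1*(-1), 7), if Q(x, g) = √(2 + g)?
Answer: 87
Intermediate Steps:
((14 - 1*(-34)) - 19)*Q(-1*(-1), 7) = ((14 - 1*(-34)) - 19)*√(2 + 7) = ((14 + 34) - 19)*√9 = (48 - 19)*3 = 29*3 = 87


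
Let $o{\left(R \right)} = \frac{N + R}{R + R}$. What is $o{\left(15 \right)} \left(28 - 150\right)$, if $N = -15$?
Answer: $0$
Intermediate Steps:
$o{\left(R \right)} = \frac{-15 + R}{2 R}$ ($o{\left(R \right)} = \frac{-15 + R}{R + R} = \frac{-15 + R}{2 R}$)
$o{\left(15 \right)} \left(28 - 150\right) = \frac{-15 + 15}{2 \cdot 15} \left(28 - 150\right) = \frac{1}{2} \cdot \frac{1}{15} \cdot 0 \left(-122\right) = 0 \left(-122\right) = 0$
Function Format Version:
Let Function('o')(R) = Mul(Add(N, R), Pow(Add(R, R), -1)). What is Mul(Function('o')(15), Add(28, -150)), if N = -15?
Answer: 0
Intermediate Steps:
Function('o')(R) = Mul(Rational(1, 2), Pow(R, -1), Add(-15, R)) (Function('o')(R) = Mul(Add(-15, R), Pow(Add(R, R), -1)) = Mul(Add(-15, R), Pow(Mul(2, R), -1)) = Mul(Add(-15, R), Mul(Rational(1, 2), Pow(R, -1))) = Mul(Rational(1, 2), Pow(R, -1), Add(-15, R)))
Mul(Function('o')(15), Add(28, -150)) = Mul(Mul(Rational(1, 2), Pow(15, -1), Add(-15, 15)), Add(28, -150)) = Mul(Mul(Rational(1, 2), Rational(1, 15), 0), -122) = Mul(0, -122) = 0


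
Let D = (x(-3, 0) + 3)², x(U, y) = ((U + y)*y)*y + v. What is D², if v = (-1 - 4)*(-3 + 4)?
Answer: 16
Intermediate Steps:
v = -5 (v = -5*1 = -5)
x(U, y) = -5 + y²*(U + y) (x(U, y) = ((U + y)*y)*y - 5 = (y*(U + y))*y - 5 = y²*(U + y) - 5 = -5 + y²*(U + y))
D = 4 (D = ((-5 + 0³ - 3*0²) + 3)² = ((-5 + 0 - 3*0) + 3)² = ((-5 + 0 + 0) + 3)² = (-5 + 3)² = (-2)² = 4)
D² = 4² = 16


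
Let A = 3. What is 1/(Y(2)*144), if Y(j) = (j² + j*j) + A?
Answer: 1/1584 ≈ 0.00063131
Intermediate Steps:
Y(j) = 3 + 2*j² (Y(j) = (j² + j*j) + 3 = (j² + j²) + 3 = 2*j² + 3 = 3 + 2*j²)
1/(Y(2)*144) = 1/((3 + 2*2²)*144) = 1/((3 + 2*4)*144) = 1/((3 + 8)*144) = 1/(11*144) = 1/1584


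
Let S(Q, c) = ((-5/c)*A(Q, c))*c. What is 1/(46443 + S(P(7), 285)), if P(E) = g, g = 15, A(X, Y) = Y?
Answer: 1/45018 ≈ 2.2213e-5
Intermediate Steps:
P(E) = 15
S(Q, c) = -5*c (S(Q, c) = ((-5/c)*c)*c = -5*c)
1/(46443 + S(P(7), 285)) = 1/(46443 - 5*285) = 1/(46443 - 1425) = 1/45018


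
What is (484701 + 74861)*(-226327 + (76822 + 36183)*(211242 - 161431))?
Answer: 3149587452091136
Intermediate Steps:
(484701 + 74861)*(-226327 + (76822 + 36183)*(211242 - 161431)) = 559562*(-226327 + 113005*49811) = 559562*(-226327 + 5628892055) = 559562*5628665728 = 3149587452091136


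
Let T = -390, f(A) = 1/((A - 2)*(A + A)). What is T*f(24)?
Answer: -65/176 ≈ -0.36932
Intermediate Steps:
f(A) = 1/(2*A*(-2 + A)) (f(A) = 1/((-2 + A)*(2*A)) = 1/(2*A*(-2 + A)))
T*f(24) = -195/(24*(-2 + 24)) = -195/(24*22) = -390*1/1056 = -65/176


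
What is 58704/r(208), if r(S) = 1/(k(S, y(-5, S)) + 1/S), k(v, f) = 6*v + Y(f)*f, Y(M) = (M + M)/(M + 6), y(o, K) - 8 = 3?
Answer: 16375777989/221 ≈ 7.4099e+7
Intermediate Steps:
y(o, K) = 11 (y(o, K) = 8 + 3 = 11)
Y(M) = 2*M/(6 + M) (Y(M) = (2*M)/(6 + M) = 2*M/(6 + M))
k(v, f) = 6*v + 2*f²/(6 + f) (k(v, f) = 6*v + (2*f/(6 + f))*f = 6*v + 2*f²/(6 + f))
r(S) = 1/(242/17 + 1/S + 6*S) (r(S) = 1/(2*(11² + 3*S*(6 + 11))/(6 + 11) + 1/S) = 1/(2*(121 + 3*S*17)/17 + 1/S) = 1/(2*(1/17)*(121 + 51*S) + 1/S) = 1/((242/17 + 6*S) + 1/S) = 1/(242/17 + 1/S + 6*S))
58704/r(208) = 58704/((17*208/(17 + 2*208*(121 + 51*208)))) = 58704/((17*208/(17 + 2*208*(121 + 10608)))) = 58704/((17*208/(17 + 2*208*10729))) = 58704/((17*208/(17 + 4463264))) = 58704/((17*208/4463281)) = 58704/((17*208*(1/4463281))) = 58704/(3536/4463281) = 58704*(4463281/3536) = 16375777989/221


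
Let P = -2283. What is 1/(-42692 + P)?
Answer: -1/44975 ≈ -2.2235e-5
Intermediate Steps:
1/(-42692 + P) = 1/(-42692 - 2283) = 1/(-44975) = -1/44975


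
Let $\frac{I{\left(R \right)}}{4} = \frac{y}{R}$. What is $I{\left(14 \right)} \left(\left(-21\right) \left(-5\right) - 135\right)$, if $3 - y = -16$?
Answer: $- \frac{1140}{7} \approx -162.86$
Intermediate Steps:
$y = 19$ ($y = 3 - -16 = 3 + 16 = 19$)
$I{\left(R \right)} = \frac{76}{R}$ ($I{\left(R \right)} = 4 \frac{19}{R} = \frac{76}{R}$)
$I{\left(14 \right)} \left(\left(-21\right) \left(-5\right) - 135\right) = \frac{76}{14} \left(\left(-21\right) \left(-5\right) - 135\right) = 76 \cdot \frac{1}{14} \left(105 - 135\right) = \frac{38}{7} \left(-30\right) = - \frac{1140}{7}$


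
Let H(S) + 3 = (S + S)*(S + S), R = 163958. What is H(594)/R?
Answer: 1411341/163958 ≈ 8.6079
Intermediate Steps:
H(S) = -3 + 4*S² (H(S) = -3 + (S + S)*(S + S) = -3 + (2*S)*(2*S) = -3 + 4*S²)
H(594)/R = (-3 + 4*594²)/163958 = (-3 + 4*352836)*(1/163958) = (-3 + 1411344)*(1/163958) = 1411341*(1/163958) = 1411341/163958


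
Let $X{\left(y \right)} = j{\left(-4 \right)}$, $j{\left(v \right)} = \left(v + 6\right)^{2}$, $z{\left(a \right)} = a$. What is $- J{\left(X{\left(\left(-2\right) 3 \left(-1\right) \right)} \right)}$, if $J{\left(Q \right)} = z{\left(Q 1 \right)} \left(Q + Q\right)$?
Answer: $-32$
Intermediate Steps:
$j{\left(v \right)} = \left(6 + v\right)^{2}$
$X{\left(y \right)} = 4$ ($X{\left(y \right)} = \left(6 - 4\right)^{2} = 2^{2} = 4$)
$J{\left(Q \right)} = 2 Q^{2}$ ($J{\left(Q \right)} = Q 1 \left(Q + Q\right) = Q 2 Q = 2 Q^{2}$)
$- J{\left(X{\left(\left(-2\right) 3 \left(-1\right) \right)} \right)} = - 2 \cdot 4^{2} = - 2 \cdot 16 = \left(-1\right) 32 = -32$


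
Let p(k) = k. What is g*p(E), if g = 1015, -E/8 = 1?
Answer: -8120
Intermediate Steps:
E = -8 (E = -8*1 = -8)
g*p(E) = 1015*(-8) = -8120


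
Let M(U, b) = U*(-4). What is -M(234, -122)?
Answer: 936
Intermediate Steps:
M(U, b) = -4*U
-M(234, -122) = -(-4)*234 = -1*(-936) = 936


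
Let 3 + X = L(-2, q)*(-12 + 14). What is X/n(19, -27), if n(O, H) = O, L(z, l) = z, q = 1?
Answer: -7/19 ≈ -0.36842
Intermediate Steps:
X = -7 (X = -3 - 2*(-12 + 14) = -3 - 2*2 = -3 - 4 = -7)
X/n(19, -27) = -7/19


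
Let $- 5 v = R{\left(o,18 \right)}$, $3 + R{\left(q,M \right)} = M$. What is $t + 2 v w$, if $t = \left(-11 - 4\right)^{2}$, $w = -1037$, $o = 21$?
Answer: $6447$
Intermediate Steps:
$R{\left(q,M \right)} = -3 + M$
$v = -3$ ($v = - \frac{-3 + 18}{5} = \left(- \frac{1}{5}\right) 15 = -3$)
$t = 225$ ($t = \left(-15\right)^{2} = 225$)
$t + 2 v w = 225 + 2 \left(-3\right) \left(-1037\right) = 225 - -6222 = 225 + 6222 = 6447$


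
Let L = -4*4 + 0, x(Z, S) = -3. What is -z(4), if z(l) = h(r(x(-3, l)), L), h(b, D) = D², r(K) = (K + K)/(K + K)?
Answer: -256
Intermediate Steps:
r(K) = 1 (r(K) = (2*K)/((2*K)) = (2*K)*(1/(2*K)) = 1)
L = -16 (L = -16 + 0 = -16)
z(l) = 256 (z(l) = (-16)² = 256)
-z(4) = -1*256 = -256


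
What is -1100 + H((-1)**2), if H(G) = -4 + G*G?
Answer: -1103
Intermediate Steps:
H(G) = -4 + G**2
-1100 + H((-1)**2) = -1100 + (-4 + ((-1)**2)**2) = -1100 + (-4 + 1**2) = -1100 + (-4 + 1) = -1100 - 3 = -1103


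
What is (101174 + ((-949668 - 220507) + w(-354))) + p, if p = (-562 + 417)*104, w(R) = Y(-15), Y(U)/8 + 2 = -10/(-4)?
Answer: -1084077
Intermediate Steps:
Y(U) = 4 (Y(U) = -16 + 8*(-10/(-4)) = -16 + 8*(-10*(-¼)) = -16 + 8*(5/2) = -16 + 20 = 4)
w(R) = 4
p = -15080 (p = -145*104 = -15080)
(101174 + ((-949668 - 220507) + w(-354))) + p = (101174 + ((-949668 - 220507) + 4)) - 15080 = (101174 + (-1170175 + 4)) - 15080 = (101174 - 1170171) - 15080 = -1068997 - 15080 = -1084077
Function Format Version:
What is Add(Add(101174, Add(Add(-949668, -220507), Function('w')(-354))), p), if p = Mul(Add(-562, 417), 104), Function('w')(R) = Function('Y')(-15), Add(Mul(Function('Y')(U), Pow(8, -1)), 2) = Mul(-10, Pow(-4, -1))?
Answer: -1084077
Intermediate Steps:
Function('Y')(U) = 4 (Function('Y')(U) = Add(-16, Mul(8, Mul(-10, Pow(-4, -1)))) = Add(-16, Mul(8, Mul(-10, Rational(-1, 4)))) = Add(-16, Mul(8, Rational(5, 2))) = Add(-16, 20) = 4)
Function('w')(R) = 4
p = -15080 (p = Mul(-145, 104) = -15080)
Add(Add(101174, Add(Add(-949668, -220507), Function('w')(-354))), p) = Add(Add(101174, Add(Add(-949668, -220507), 4)), -15080) = Add(Add(101174, Add(-1170175, 4)), -15080) = Add(Add(101174, -1170171), -15080) = Add(-1068997, -15080) = -1084077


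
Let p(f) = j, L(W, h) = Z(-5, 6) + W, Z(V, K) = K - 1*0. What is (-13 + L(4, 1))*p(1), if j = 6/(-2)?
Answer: 9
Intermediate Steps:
Z(V, K) = K (Z(V, K) = K + 0 = K)
L(W, h) = 6 + W
j = -3 (j = 6*(-½) = -3)
p(f) = -3
(-13 + L(4, 1))*p(1) = (-13 + (6 + 4))*(-3) = (-13 + 10)*(-3) = -3*(-3) = 9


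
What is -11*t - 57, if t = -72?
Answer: 735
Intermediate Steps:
-11*t - 57 = -11*(-72) - 57 = 792 - 57 = 735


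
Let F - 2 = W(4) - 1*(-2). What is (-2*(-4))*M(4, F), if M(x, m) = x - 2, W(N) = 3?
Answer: 16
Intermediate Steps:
F = 7 (F = 2 + (3 - 1*(-2)) = 2 + (3 + 2) = 2 + 5 = 7)
M(x, m) = -2 + x
(-2*(-4))*M(4, F) = (-2*(-4))*(-2 + 4) = 8*2 = 16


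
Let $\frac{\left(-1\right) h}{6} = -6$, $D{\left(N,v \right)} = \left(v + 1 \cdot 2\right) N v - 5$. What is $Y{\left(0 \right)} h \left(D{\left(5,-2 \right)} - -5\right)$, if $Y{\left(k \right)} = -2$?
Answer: $0$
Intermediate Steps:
$D{\left(N,v \right)} = -5 + N v \left(2 + v\right)$ ($D{\left(N,v \right)} = \left(v + 2\right) N v - 5 = \left(2 + v\right) N v - 5 = N \left(2 + v\right) v - 5 = N v \left(2 + v\right) - 5 = -5 + N v \left(2 + v\right)$)
$h = 36$ ($h = \left(-6\right) \left(-6\right) = 36$)
$Y{\left(0 \right)} h \left(D{\left(5,-2 \right)} - -5\right) = \left(-2\right) 36 \left(\left(-5 + 5 \left(-2\right)^{2} + 2 \cdot 5 \left(-2\right)\right) - -5\right) = - 72 \left(\left(-5 + 5 \cdot 4 - 20\right) + 5\right) = - 72 \left(\left(-5 + 20 - 20\right) + 5\right) = - 72 \left(-5 + 5\right) = \left(-72\right) 0 = 0$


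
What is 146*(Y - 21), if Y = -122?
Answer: -20878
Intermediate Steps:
146*(Y - 21) = 146*(-122 - 21) = 146*(-143) = -20878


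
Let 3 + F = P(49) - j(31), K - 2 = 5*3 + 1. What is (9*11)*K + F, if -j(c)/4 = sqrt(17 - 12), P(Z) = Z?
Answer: 1828 + 4*sqrt(5) ≈ 1836.9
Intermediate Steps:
K = 18 (K = 2 + (5*3 + 1) = 2 + (15 + 1) = 2 + 16 = 18)
j(c) = -4*sqrt(5) (j(c) = -4*sqrt(17 - 12) = -4*sqrt(5))
F = 46 + 4*sqrt(5) (F = -3 + (49 - (-4)*sqrt(5)) = -3 + (49 + 4*sqrt(5)) = 46 + 4*sqrt(5) ≈ 54.944)
(9*11)*K + F = (9*11)*18 + (46 + 4*sqrt(5)) = 99*18 + (46 + 4*sqrt(5)) = 1782 + (46 + 4*sqrt(5)) = 1828 + 4*sqrt(5)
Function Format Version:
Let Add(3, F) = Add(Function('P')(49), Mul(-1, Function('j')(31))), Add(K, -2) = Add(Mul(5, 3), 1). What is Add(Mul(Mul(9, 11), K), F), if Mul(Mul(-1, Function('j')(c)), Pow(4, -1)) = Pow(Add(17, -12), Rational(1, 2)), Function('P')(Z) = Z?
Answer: Add(1828, Mul(4, Pow(5, Rational(1, 2)))) ≈ 1836.9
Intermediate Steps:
K = 18 (K = Add(2, Add(Mul(5, 3), 1)) = Add(2, Add(15, 1)) = Add(2, 16) = 18)
Function('j')(c) = Mul(-4, Pow(5, Rational(1, 2))) (Function('j')(c) = Mul(-4, Pow(Add(17, -12), Rational(1, 2))) = Mul(-4, Pow(5, Rational(1, 2))))
F = Add(46, Mul(4, Pow(5, Rational(1, 2)))) (F = Add(-3, Add(49, Mul(-1, Mul(-4, Pow(5, Rational(1, 2)))))) = Add(-3, Add(49, Mul(4, Pow(5, Rational(1, 2))))) = Add(46, Mul(4, Pow(5, Rational(1, 2)))) ≈ 54.944)
Add(Mul(Mul(9, 11), K), F) = Add(Mul(Mul(9, 11), 18), Add(46, Mul(4, Pow(5, Rational(1, 2))))) = Add(Mul(99, 18), Add(46, Mul(4, Pow(5, Rational(1, 2))))) = Add(1782, Add(46, Mul(4, Pow(5, Rational(1, 2))))) = Add(1828, Mul(4, Pow(5, Rational(1, 2))))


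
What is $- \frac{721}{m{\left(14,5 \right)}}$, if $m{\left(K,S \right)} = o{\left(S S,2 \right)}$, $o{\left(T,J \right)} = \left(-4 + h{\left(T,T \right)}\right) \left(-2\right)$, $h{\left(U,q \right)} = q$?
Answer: $\frac{103}{6} \approx 17.167$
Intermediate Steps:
$o{\left(T,J \right)} = 8 - 2 T$ ($o{\left(T,J \right)} = \left(-4 + T\right) \left(-2\right) = 8 - 2 T$)
$m{\left(K,S \right)} = 8 - 2 S^{2}$ ($m{\left(K,S \right)} = 8 - 2 S S = 8 - 2 S^{2}$)
$- \frac{721}{m{\left(14,5 \right)}} = - \frac{721}{8 - 2 \cdot 5^{2}} = - \frac{721}{8 - 50} = - \frac{721}{-42} = \left(-721\right) \left(- \frac{1}{42}\right) = \frac{103}{6}$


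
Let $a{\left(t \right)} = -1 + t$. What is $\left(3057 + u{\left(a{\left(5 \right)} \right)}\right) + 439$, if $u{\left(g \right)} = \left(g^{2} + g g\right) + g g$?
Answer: $3544$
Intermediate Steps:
$u{\left(g \right)} = 3 g^{2}$ ($u{\left(g \right)} = \left(g^{2} + g^{2}\right) + g^{2} = 2 g^{2} + g^{2} = 3 g^{2}$)
$\left(3057 + u{\left(a{\left(5 \right)} \right)}\right) + 439 = \left(3057 + 3 \left(-1 + 5\right)^{2}\right) + 439 = \left(3057 + 3 \cdot 4^{2}\right) + 439 = \left(3057 + 3 \cdot 16\right) + 439 = \left(3057 + 48\right) + 439 = 3105 + 439 = 3544$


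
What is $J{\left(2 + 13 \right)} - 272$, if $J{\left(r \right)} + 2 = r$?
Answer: $-259$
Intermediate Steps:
$J{\left(r \right)} = -2 + r$
$J{\left(2 + 13 \right)} - 272 = \left(-2 + \left(2 + 13\right)\right) - 272 = \left(-2 + 15\right) - 272 = 13 - 272 = -259$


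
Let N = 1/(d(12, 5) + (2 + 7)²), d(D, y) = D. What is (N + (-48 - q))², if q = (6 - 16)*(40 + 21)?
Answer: 2731839289/8649 ≈ 3.1586e+5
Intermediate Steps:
q = -610 (q = -10*61 = -610)
N = 1/93 (N = 1/(12 + (2 + 7)²) = 1/(12 + 9²) = 1/(12 + 81) = 1/93 ≈ 0.010753)
(N + (-48 - q))² = (1/93 + (-48 - 1*(-610)))² = (1/93 + (-48 + 610))² = (1/93 + 562)² = (52267/93)² = 2731839289/8649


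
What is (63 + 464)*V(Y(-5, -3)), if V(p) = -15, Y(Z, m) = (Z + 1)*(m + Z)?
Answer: -7905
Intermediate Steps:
Y(Z, m) = (1 + Z)*(Z + m)
(63 + 464)*V(Y(-5, -3)) = (63 + 464)*(-15) = 527*(-15) = -7905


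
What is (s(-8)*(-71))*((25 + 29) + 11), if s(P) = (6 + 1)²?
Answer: -226135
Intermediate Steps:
s(P) = 49 (s(P) = 7² = 49)
(s(-8)*(-71))*((25 + 29) + 11) = (49*(-71))*((25 + 29) + 11) = -3479*(54 + 11) = -3479*65 = -226135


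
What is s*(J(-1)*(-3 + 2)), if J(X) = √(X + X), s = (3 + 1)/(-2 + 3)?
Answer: -4*I*√2 ≈ -5.6569*I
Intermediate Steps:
s = 4 (s = 4/1 = 4*1 = 4)
J(X) = √2*√X (J(X) = √(2*X) = √2*√X)
s*(J(-1)*(-3 + 2)) = 4*((√2*√(-1))*(-3 + 2)) = 4*((√2*I)*(-1)) = 4*((I*√2)*(-1)) = 4*(-I*√2) = -4*I*√2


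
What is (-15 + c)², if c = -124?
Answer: 19321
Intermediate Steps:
(-15 + c)² = (-15 - 124)² = (-139)² = 19321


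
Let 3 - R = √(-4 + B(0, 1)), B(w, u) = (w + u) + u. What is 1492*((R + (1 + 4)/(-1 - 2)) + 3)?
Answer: 19396/3 - 1492*I*√2 ≈ 6465.3 - 2110.0*I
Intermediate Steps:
B(w, u) = w + 2*u (B(w, u) = (u + w) + u = w + 2*u)
R = 3 - I*√2 (R = 3 - √(-4 + (0 + 2*1)) = 3 - √(-4 + (0 + 2)) = 3 - √(-4 + 2) = 3 - √(-2) = 3 - I*√2 ≈ 3.0 - 1.4142*I)
1492*((R + (1 + 4)/(-1 - 2)) + 3) = 1492*(((3 - I*√2) + (1 + 4)/(-1 - 2)) + 3) = 1492*(((3 - I*√2) + 5/(-3)) + 3) = 1492*(((3 - I*√2) + 5*(-⅓)) + 3) = 1492*(((3 - I*√2) - 5/3) + 3) = 1492*((4/3 - I*√2) + 3) = 1492*(13/3 - I*√2) = 19396/3 - 1492*I*√2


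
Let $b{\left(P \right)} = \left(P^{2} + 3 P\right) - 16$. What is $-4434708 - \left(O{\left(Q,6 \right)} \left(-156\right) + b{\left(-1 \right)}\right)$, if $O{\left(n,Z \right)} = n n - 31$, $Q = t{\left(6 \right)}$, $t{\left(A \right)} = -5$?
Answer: $-4435626$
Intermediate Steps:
$Q = -5$
$O{\left(n,Z \right)} = -31 + n^{2}$ ($O{\left(n,Z \right)} = n^{2} - 31 = -31 + n^{2}$)
$b{\left(P \right)} = -16 + P^{2} + 3 P$
$-4434708 - \left(O{\left(Q,6 \right)} \left(-156\right) + b{\left(-1 \right)}\right) = -4434708 - \left(\left(-31 + \left(-5\right)^{2}\right) \left(-156\right) + \left(-16 + \left(-1\right)^{2} + 3 \left(-1\right)\right)\right) = -4434708 - \left(\left(-31 + 25\right) \left(-156\right) - 18\right) = -4434708 - \left(\left(-6\right) \left(-156\right) - 18\right) = -4434708 - \left(936 - 18\right) = -4434708 - 918 = -4435626$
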